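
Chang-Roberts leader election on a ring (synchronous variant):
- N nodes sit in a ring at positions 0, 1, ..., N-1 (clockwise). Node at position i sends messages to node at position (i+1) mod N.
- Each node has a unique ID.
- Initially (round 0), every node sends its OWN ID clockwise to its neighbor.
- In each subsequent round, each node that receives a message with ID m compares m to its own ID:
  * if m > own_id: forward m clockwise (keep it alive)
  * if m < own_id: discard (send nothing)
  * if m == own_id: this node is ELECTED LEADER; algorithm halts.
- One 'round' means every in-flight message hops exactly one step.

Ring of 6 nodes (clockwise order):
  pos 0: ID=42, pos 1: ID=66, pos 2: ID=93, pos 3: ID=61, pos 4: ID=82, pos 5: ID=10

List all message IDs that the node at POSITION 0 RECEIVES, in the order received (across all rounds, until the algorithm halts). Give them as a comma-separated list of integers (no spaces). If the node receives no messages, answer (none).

Answer: 10,82,93

Derivation:
Round 1: pos1(id66) recv 42: drop; pos2(id93) recv 66: drop; pos3(id61) recv 93: fwd; pos4(id82) recv 61: drop; pos5(id10) recv 82: fwd; pos0(id42) recv 10: drop
Round 2: pos4(id82) recv 93: fwd; pos0(id42) recv 82: fwd
Round 3: pos5(id10) recv 93: fwd; pos1(id66) recv 82: fwd
Round 4: pos0(id42) recv 93: fwd; pos2(id93) recv 82: drop
Round 5: pos1(id66) recv 93: fwd
Round 6: pos2(id93) recv 93: ELECTED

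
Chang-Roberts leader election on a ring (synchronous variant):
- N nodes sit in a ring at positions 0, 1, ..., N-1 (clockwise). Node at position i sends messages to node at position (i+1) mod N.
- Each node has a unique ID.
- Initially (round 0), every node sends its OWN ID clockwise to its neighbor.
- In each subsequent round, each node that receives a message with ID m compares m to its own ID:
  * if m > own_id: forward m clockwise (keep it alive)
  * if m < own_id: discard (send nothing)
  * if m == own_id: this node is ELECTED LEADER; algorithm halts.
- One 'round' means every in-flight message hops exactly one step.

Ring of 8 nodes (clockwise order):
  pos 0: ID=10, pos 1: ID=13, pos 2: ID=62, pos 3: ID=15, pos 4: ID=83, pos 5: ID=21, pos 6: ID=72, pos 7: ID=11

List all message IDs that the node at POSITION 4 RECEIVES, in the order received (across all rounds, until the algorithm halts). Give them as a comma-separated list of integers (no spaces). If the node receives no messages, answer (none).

Answer: 15,62,72,83

Derivation:
Round 1: pos1(id13) recv 10: drop; pos2(id62) recv 13: drop; pos3(id15) recv 62: fwd; pos4(id83) recv 15: drop; pos5(id21) recv 83: fwd; pos6(id72) recv 21: drop; pos7(id11) recv 72: fwd; pos0(id10) recv 11: fwd
Round 2: pos4(id83) recv 62: drop; pos6(id72) recv 83: fwd; pos0(id10) recv 72: fwd; pos1(id13) recv 11: drop
Round 3: pos7(id11) recv 83: fwd; pos1(id13) recv 72: fwd
Round 4: pos0(id10) recv 83: fwd; pos2(id62) recv 72: fwd
Round 5: pos1(id13) recv 83: fwd; pos3(id15) recv 72: fwd
Round 6: pos2(id62) recv 83: fwd; pos4(id83) recv 72: drop
Round 7: pos3(id15) recv 83: fwd
Round 8: pos4(id83) recv 83: ELECTED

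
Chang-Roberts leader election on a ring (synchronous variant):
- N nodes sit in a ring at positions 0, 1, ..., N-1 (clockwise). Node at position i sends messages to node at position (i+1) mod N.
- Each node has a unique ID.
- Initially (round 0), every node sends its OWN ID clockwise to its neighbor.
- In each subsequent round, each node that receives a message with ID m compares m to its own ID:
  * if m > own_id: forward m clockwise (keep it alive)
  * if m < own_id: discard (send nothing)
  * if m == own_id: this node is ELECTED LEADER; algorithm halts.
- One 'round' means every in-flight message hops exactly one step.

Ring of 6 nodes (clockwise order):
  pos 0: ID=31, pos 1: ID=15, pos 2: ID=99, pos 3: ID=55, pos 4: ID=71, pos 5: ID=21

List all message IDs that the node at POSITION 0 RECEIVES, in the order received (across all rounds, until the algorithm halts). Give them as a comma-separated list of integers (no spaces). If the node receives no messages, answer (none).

Answer: 21,71,99

Derivation:
Round 1: pos1(id15) recv 31: fwd; pos2(id99) recv 15: drop; pos3(id55) recv 99: fwd; pos4(id71) recv 55: drop; pos5(id21) recv 71: fwd; pos0(id31) recv 21: drop
Round 2: pos2(id99) recv 31: drop; pos4(id71) recv 99: fwd; pos0(id31) recv 71: fwd
Round 3: pos5(id21) recv 99: fwd; pos1(id15) recv 71: fwd
Round 4: pos0(id31) recv 99: fwd; pos2(id99) recv 71: drop
Round 5: pos1(id15) recv 99: fwd
Round 6: pos2(id99) recv 99: ELECTED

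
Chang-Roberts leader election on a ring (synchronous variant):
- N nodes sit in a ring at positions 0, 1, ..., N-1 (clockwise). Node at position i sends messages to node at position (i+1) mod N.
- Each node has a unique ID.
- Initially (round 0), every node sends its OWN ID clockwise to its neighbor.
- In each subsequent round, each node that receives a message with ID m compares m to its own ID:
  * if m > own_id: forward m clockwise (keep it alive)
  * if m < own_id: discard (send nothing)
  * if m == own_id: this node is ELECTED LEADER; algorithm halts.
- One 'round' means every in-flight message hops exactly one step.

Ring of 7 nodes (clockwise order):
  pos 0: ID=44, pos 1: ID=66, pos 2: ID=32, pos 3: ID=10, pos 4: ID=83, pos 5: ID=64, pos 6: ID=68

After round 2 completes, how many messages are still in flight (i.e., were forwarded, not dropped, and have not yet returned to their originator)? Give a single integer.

Answer: 3

Derivation:
Round 1: pos1(id66) recv 44: drop; pos2(id32) recv 66: fwd; pos3(id10) recv 32: fwd; pos4(id83) recv 10: drop; pos5(id64) recv 83: fwd; pos6(id68) recv 64: drop; pos0(id44) recv 68: fwd
Round 2: pos3(id10) recv 66: fwd; pos4(id83) recv 32: drop; pos6(id68) recv 83: fwd; pos1(id66) recv 68: fwd
After round 2: 3 messages still in flight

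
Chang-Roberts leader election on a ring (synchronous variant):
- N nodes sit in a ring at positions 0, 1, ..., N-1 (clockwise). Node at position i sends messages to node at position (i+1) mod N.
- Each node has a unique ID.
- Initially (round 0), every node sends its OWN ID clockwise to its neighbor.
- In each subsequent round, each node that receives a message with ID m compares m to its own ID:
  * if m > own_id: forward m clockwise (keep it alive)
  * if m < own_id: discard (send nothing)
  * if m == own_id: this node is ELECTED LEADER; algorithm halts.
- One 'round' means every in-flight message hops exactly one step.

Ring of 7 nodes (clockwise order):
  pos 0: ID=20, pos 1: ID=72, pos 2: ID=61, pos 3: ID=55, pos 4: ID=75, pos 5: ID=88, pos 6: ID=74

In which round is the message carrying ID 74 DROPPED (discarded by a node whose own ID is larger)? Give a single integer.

Answer: 5

Derivation:
Round 1: pos1(id72) recv 20: drop; pos2(id61) recv 72: fwd; pos3(id55) recv 61: fwd; pos4(id75) recv 55: drop; pos5(id88) recv 75: drop; pos6(id74) recv 88: fwd; pos0(id20) recv 74: fwd
Round 2: pos3(id55) recv 72: fwd; pos4(id75) recv 61: drop; pos0(id20) recv 88: fwd; pos1(id72) recv 74: fwd
Round 3: pos4(id75) recv 72: drop; pos1(id72) recv 88: fwd; pos2(id61) recv 74: fwd
Round 4: pos2(id61) recv 88: fwd; pos3(id55) recv 74: fwd
Round 5: pos3(id55) recv 88: fwd; pos4(id75) recv 74: drop
Round 6: pos4(id75) recv 88: fwd
Round 7: pos5(id88) recv 88: ELECTED
Message ID 74 originates at pos 6; dropped at pos 4 in round 5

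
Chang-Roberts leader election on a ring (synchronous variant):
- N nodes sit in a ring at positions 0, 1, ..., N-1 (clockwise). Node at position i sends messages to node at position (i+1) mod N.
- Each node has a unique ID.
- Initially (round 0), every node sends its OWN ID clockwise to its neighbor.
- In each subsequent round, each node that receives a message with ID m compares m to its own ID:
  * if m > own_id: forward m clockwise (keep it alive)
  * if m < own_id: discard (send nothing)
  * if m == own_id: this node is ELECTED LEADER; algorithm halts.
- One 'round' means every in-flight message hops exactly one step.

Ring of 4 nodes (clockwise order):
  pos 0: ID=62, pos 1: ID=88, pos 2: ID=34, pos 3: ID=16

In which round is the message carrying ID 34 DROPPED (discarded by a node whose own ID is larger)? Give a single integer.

Answer: 2

Derivation:
Round 1: pos1(id88) recv 62: drop; pos2(id34) recv 88: fwd; pos3(id16) recv 34: fwd; pos0(id62) recv 16: drop
Round 2: pos3(id16) recv 88: fwd; pos0(id62) recv 34: drop
Round 3: pos0(id62) recv 88: fwd
Round 4: pos1(id88) recv 88: ELECTED
Message ID 34 originates at pos 2; dropped at pos 0 in round 2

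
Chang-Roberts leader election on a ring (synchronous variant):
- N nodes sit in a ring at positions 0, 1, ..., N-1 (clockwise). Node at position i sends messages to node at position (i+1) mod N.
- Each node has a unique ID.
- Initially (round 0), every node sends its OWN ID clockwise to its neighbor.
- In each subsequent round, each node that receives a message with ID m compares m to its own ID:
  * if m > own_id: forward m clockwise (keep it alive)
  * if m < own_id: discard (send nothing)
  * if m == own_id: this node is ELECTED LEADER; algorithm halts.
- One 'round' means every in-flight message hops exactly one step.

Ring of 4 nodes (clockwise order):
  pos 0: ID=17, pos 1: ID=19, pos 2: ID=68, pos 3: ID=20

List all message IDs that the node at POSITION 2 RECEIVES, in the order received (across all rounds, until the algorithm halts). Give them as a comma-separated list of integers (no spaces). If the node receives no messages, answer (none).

Answer: 19,20,68

Derivation:
Round 1: pos1(id19) recv 17: drop; pos2(id68) recv 19: drop; pos3(id20) recv 68: fwd; pos0(id17) recv 20: fwd
Round 2: pos0(id17) recv 68: fwd; pos1(id19) recv 20: fwd
Round 3: pos1(id19) recv 68: fwd; pos2(id68) recv 20: drop
Round 4: pos2(id68) recv 68: ELECTED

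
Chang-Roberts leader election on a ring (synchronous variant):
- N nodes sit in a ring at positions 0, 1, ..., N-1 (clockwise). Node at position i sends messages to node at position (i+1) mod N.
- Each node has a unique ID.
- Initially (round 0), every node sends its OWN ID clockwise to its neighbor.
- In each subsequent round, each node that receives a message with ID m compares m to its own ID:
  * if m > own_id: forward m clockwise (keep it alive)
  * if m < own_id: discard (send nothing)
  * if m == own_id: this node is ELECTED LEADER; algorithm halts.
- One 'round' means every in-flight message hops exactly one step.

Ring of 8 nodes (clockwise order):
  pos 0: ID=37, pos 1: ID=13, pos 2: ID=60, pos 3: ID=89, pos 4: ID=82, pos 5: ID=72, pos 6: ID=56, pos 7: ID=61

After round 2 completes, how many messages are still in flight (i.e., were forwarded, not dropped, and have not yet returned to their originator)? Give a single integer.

Round 1: pos1(id13) recv 37: fwd; pos2(id60) recv 13: drop; pos3(id89) recv 60: drop; pos4(id82) recv 89: fwd; pos5(id72) recv 82: fwd; pos6(id56) recv 72: fwd; pos7(id61) recv 56: drop; pos0(id37) recv 61: fwd
Round 2: pos2(id60) recv 37: drop; pos5(id72) recv 89: fwd; pos6(id56) recv 82: fwd; pos7(id61) recv 72: fwd; pos1(id13) recv 61: fwd
After round 2: 4 messages still in flight

Answer: 4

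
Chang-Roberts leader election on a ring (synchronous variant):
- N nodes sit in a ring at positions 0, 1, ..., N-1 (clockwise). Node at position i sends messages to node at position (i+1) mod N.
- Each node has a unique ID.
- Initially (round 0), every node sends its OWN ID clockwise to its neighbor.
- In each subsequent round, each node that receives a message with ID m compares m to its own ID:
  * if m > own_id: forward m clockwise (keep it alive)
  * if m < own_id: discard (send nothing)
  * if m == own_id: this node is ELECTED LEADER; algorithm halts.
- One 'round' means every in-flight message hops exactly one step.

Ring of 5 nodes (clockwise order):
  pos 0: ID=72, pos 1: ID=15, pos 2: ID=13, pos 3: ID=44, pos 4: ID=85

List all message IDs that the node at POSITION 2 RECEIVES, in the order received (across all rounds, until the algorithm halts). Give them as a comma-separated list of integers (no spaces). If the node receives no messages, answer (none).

Round 1: pos1(id15) recv 72: fwd; pos2(id13) recv 15: fwd; pos3(id44) recv 13: drop; pos4(id85) recv 44: drop; pos0(id72) recv 85: fwd
Round 2: pos2(id13) recv 72: fwd; pos3(id44) recv 15: drop; pos1(id15) recv 85: fwd
Round 3: pos3(id44) recv 72: fwd; pos2(id13) recv 85: fwd
Round 4: pos4(id85) recv 72: drop; pos3(id44) recv 85: fwd
Round 5: pos4(id85) recv 85: ELECTED

Answer: 15,72,85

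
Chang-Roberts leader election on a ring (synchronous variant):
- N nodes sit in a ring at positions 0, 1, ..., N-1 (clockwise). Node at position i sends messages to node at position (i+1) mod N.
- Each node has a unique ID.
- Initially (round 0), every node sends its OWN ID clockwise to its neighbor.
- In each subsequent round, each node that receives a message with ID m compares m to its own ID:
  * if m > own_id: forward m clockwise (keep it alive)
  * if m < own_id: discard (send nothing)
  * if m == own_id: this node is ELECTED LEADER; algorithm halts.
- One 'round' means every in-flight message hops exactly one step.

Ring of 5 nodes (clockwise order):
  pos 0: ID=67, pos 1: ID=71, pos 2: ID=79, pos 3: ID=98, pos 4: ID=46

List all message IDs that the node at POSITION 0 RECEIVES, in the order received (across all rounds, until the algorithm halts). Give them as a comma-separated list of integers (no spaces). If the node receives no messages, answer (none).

Round 1: pos1(id71) recv 67: drop; pos2(id79) recv 71: drop; pos3(id98) recv 79: drop; pos4(id46) recv 98: fwd; pos0(id67) recv 46: drop
Round 2: pos0(id67) recv 98: fwd
Round 3: pos1(id71) recv 98: fwd
Round 4: pos2(id79) recv 98: fwd
Round 5: pos3(id98) recv 98: ELECTED

Answer: 46,98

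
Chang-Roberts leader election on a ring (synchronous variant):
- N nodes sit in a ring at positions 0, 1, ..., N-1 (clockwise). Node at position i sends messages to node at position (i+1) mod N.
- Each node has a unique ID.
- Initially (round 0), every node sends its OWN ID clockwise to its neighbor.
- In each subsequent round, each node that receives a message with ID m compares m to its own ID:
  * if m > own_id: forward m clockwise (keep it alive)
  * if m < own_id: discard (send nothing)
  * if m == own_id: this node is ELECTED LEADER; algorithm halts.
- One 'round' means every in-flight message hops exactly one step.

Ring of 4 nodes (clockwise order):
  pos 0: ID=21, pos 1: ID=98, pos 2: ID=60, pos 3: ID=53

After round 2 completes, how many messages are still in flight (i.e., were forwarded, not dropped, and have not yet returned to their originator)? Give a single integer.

Round 1: pos1(id98) recv 21: drop; pos2(id60) recv 98: fwd; pos3(id53) recv 60: fwd; pos0(id21) recv 53: fwd
Round 2: pos3(id53) recv 98: fwd; pos0(id21) recv 60: fwd; pos1(id98) recv 53: drop
After round 2: 2 messages still in flight

Answer: 2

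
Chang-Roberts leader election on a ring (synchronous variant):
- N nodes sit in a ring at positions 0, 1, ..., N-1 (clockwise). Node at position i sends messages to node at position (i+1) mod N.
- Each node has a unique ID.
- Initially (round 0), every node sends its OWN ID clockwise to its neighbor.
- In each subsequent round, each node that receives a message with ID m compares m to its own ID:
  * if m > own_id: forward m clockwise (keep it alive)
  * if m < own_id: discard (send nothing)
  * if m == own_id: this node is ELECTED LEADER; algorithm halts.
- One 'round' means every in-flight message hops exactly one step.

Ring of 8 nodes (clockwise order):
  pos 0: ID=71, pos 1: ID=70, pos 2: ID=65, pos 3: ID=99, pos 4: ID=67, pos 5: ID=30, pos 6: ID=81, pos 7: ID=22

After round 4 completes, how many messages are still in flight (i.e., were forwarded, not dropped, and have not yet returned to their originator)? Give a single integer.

Answer: 2

Derivation:
Round 1: pos1(id70) recv 71: fwd; pos2(id65) recv 70: fwd; pos3(id99) recv 65: drop; pos4(id67) recv 99: fwd; pos5(id30) recv 67: fwd; pos6(id81) recv 30: drop; pos7(id22) recv 81: fwd; pos0(id71) recv 22: drop
Round 2: pos2(id65) recv 71: fwd; pos3(id99) recv 70: drop; pos5(id30) recv 99: fwd; pos6(id81) recv 67: drop; pos0(id71) recv 81: fwd
Round 3: pos3(id99) recv 71: drop; pos6(id81) recv 99: fwd; pos1(id70) recv 81: fwd
Round 4: pos7(id22) recv 99: fwd; pos2(id65) recv 81: fwd
After round 4: 2 messages still in flight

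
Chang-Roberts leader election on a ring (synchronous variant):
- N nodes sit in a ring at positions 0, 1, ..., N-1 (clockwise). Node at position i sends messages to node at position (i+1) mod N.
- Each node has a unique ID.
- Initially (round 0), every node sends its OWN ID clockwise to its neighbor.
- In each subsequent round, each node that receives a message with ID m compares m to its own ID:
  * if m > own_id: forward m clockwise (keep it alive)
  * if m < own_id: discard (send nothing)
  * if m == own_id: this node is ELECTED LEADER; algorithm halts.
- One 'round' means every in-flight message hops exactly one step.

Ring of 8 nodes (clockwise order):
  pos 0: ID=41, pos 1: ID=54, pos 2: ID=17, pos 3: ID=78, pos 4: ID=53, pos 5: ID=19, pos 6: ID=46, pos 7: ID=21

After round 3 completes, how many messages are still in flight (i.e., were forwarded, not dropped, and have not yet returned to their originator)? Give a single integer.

Round 1: pos1(id54) recv 41: drop; pos2(id17) recv 54: fwd; pos3(id78) recv 17: drop; pos4(id53) recv 78: fwd; pos5(id19) recv 53: fwd; pos6(id46) recv 19: drop; pos7(id21) recv 46: fwd; pos0(id41) recv 21: drop
Round 2: pos3(id78) recv 54: drop; pos5(id19) recv 78: fwd; pos6(id46) recv 53: fwd; pos0(id41) recv 46: fwd
Round 3: pos6(id46) recv 78: fwd; pos7(id21) recv 53: fwd; pos1(id54) recv 46: drop
After round 3: 2 messages still in flight

Answer: 2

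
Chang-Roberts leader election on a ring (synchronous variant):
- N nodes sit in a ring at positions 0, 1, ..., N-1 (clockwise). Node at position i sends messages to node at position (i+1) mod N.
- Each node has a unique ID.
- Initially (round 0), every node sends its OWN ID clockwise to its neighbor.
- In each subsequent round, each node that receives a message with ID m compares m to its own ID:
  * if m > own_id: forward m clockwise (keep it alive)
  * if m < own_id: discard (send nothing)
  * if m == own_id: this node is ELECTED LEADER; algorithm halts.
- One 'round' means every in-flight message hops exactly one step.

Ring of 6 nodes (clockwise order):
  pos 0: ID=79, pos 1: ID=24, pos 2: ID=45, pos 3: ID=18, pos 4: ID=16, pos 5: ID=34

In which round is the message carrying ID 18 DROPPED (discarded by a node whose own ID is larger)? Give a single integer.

Round 1: pos1(id24) recv 79: fwd; pos2(id45) recv 24: drop; pos3(id18) recv 45: fwd; pos4(id16) recv 18: fwd; pos5(id34) recv 16: drop; pos0(id79) recv 34: drop
Round 2: pos2(id45) recv 79: fwd; pos4(id16) recv 45: fwd; pos5(id34) recv 18: drop
Round 3: pos3(id18) recv 79: fwd; pos5(id34) recv 45: fwd
Round 4: pos4(id16) recv 79: fwd; pos0(id79) recv 45: drop
Round 5: pos5(id34) recv 79: fwd
Round 6: pos0(id79) recv 79: ELECTED
Message ID 18 originates at pos 3; dropped at pos 5 in round 2

Answer: 2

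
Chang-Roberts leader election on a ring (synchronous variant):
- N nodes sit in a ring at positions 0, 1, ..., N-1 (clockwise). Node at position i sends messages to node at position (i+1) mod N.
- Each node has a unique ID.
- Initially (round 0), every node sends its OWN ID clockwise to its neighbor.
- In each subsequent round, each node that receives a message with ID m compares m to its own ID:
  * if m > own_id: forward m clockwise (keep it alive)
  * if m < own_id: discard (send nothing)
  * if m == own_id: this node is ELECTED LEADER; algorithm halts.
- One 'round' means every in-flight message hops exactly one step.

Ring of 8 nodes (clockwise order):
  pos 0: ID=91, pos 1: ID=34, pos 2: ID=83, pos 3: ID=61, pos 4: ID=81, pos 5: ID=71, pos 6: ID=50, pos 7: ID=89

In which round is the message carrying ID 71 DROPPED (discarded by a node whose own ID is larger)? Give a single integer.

Answer: 2

Derivation:
Round 1: pos1(id34) recv 91: fwd; pos2(id83) recv 34: drop; pos3(id61) recv 83: fwd; pos4(id81) recv 61: drop; pos5(id71) recv 81: fwd; pos6(id50) recv 71: fwd; pos7(id89) recv 50: drop; pos0(id91) recv 89: drop
Round 2: pos2(id83) recv 91: fwd; pos4(id81) recv 83: fwd; pos6(id50) recv 81: fwd; pos7(id89) recv 71: drop
Round 3: pos3(id61) recv 91: fwd; pos5(id71) recv 83: fwd; pos7(id89) recv 81: drop
Round 4: pos4(id81) recv 91: fwd; pos6(id50) recv 83: fwd
Round 5: pos5(id71) recv 91: fwd; pos7(id89) recv 83: drop
Round 6: pos6(id50) recv 91: fwd
Round 7: pos7(id89) recv 91: fwd
Round 8: pos0(id91) recv 91: ELECTED
Message ID 71 originates at pos 5; dropped at pos 7 in round 2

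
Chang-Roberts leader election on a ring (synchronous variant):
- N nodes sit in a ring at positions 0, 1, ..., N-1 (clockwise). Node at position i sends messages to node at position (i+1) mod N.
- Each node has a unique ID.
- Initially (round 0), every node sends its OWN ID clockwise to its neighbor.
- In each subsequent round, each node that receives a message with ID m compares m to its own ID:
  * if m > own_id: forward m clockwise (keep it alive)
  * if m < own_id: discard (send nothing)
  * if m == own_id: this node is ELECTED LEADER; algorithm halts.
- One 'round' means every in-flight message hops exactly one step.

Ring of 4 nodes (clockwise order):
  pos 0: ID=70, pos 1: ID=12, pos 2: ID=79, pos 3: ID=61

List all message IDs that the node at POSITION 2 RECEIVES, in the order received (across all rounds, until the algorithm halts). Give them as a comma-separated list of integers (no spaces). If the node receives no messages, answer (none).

Answer: 12,70,79

Derivation:
Round 1: pos1(id12) recv 70: fwd; pos2(id79) recv 12: drop; pos3(id61) recv 79: fwd; pos0(id70) recv 61: drop
Round 2: pos2(id79) recv 70: drop; pos0(id70) recv 79: fwd
Round 3: pos1(id12) recv 79: fwd
Round 4: pos2(id79) recv 79: ELECTED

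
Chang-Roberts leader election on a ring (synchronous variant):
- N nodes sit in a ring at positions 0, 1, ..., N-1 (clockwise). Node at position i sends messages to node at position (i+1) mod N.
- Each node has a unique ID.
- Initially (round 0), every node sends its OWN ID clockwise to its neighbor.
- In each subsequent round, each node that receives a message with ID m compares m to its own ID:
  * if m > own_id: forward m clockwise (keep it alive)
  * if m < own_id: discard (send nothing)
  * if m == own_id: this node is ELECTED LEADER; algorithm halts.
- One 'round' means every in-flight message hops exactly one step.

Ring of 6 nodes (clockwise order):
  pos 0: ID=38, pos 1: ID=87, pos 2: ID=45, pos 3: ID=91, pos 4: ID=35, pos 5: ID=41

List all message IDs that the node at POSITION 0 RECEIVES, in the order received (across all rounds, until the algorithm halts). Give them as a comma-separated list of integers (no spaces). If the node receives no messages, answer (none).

Round 1: pos1(id87) recv 38: drop; pos2(id45) recv 87: fwd; pos3(id91) recv 45: drop; pos4(id35) recv 91: fwd; pos5(id41) recv 35: drop; pos0(id38) recv 41: fwd
Round 2: pos3(id91) recv 87: drop; pos5(id41) recv 91: fwd; pos1(id87) recv 41: drop
Round 3: pos0(id38) recv 91: fwd
Round 4: pos1(id87) recv 91: fwd
Round 5: pos2(id45) recv 91: fwd
Round 6: pos3(id91) recv 91: ELECTED

Answer: 41,91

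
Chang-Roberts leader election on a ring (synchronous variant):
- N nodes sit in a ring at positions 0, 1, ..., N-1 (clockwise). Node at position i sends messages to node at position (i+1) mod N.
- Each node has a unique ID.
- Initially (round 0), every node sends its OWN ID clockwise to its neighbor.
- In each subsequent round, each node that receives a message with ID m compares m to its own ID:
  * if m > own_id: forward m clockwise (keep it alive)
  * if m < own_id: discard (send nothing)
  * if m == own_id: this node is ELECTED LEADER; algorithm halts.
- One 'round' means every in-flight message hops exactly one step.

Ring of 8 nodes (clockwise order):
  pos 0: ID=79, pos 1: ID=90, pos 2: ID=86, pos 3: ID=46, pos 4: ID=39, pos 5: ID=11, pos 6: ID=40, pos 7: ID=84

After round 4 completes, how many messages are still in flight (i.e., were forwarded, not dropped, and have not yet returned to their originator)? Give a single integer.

Answer: 2

Derivation:
Round 1: pos1(id90) recv 79: drop; pos2(id86) recv 90: fwd; pos3(id46) recv 86: fwd; pos4(id39) recv 46: fwd; pos5(id11) recv 39: fwd; pos6(id40) recv 11: drop; pos7(id84) recv 40: drop; pos0(id79) recv 84: fwd
Round 2: pos3(id46) recv 90: fwd; pos4(id39) recv 86: fwd; pos5(id11) recv 46: fwd; pos6(id40) recv 39: drop; pos1(id90) recv 84: drop
Round 3: pos4(id39) recv 90: fwd; pos5(id11) recv 86: fwd; pos6(id40) recv 46: fwd
Round 4: pos5(id11) recv 90: fwd; pos6(id40) recv 86: fwd; pos7(id84) recv 46: drop
After round 4: 2 messages still in flight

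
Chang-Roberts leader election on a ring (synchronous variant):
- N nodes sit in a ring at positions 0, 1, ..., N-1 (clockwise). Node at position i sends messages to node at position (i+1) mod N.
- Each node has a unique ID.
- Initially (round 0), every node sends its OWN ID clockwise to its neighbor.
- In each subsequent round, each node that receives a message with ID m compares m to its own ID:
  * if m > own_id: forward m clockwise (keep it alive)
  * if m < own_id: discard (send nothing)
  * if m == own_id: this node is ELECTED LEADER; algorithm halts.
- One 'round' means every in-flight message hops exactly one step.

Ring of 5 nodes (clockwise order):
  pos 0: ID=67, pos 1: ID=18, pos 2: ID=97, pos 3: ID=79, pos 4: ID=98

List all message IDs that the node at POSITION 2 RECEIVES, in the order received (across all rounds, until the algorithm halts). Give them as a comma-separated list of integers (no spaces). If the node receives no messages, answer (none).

Round 1: pos1(id18) recv 67: fwd; pos2(id97) recv 18: drop; pos3(id79) recv 97: fwd; pos4(id98) recv 79: drop; pos0(id67) recv 98: fwd
Round 2: pos2(id97) recv 67: drop; pos4(id98) recv 97: drop; pos1(id18) recv 98: fwd
Round 3: pos2(id97) recv 98: fwd
Round 4: pos3(id79) recv 98: fwd
Round 5: pos4(id98) recv 98: ELECTED

Answer: 18,67,98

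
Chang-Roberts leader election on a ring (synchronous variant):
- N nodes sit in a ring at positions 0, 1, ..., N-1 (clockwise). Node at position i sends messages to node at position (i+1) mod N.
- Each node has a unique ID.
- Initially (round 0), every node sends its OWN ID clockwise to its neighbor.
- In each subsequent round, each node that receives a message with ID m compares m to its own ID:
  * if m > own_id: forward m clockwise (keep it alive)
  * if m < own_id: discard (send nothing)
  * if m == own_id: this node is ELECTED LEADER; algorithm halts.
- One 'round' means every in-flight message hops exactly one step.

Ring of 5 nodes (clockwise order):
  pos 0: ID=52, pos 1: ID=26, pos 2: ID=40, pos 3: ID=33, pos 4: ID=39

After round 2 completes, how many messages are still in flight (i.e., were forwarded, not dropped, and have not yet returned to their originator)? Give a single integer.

Answer: 2

Derivation:
Round 1: pos1(id26) recv 52: fwd; pos2(id40) recv 26: drop; pos3(id33) recv 40: fwd; pos4(id39) recv 33: drop; pos0(id52) recv 39: drop
Round 2: pos2(id40) recv 52: fwd; pos4(id39) recv 40: fwd
After round 2: 2 messages still in flight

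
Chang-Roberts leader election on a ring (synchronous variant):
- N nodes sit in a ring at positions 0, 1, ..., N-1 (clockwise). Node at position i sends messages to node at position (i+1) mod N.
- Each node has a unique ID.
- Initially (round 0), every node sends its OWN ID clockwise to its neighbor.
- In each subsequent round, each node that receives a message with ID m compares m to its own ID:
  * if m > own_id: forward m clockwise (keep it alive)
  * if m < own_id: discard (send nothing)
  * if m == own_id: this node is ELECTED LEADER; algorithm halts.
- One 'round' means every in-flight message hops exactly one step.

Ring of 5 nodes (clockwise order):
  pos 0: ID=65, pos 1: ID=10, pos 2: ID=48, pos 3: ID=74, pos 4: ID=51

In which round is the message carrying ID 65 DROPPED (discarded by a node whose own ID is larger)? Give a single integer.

Answer: 3

Derivation:
Round 1: pos1(id10) recv 65: fwd; pos2(id48) recv 10: drop; pos3(id74) recv 48: drop; pos4(id51) recv 74: fwd; pos0(id65) recv 51: drop
Round 2: pos2(id48) recv 65: fwd; pos0(id65) recv 74: fwd
Round 3: pos3(id74) recv 65: drop; pos1(id10) recv 74: fwd
Round 4: pos2(id48) recv 74: fwd
Round 5: pos3(id74) recv 74: ELECTED
Message ID 65 originates at pos 0; dropped at pos 3 in round 3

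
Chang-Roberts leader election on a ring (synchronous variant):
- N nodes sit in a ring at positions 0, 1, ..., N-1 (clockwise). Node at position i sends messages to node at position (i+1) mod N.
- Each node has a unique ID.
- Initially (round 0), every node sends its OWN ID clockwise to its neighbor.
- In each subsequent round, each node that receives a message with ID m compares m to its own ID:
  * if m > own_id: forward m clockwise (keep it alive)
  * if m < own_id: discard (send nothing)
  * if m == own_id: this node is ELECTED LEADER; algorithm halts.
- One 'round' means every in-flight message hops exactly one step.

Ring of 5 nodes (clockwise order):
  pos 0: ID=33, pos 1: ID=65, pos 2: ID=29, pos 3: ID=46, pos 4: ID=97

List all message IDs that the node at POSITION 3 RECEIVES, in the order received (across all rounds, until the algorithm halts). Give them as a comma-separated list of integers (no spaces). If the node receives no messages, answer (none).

Answer: 29,65,97

Derivation:
Round 1: pos1(id65) recv 33: drop; pos2(id29) recv 65: fwd; pos3(id46) recv 29: drop; pos4(id97) recv 46: drop; pos0(id33) recv 97: fwd
Round 2: pos3(id46) recv 65: fwd; pos1(id65) recv 97: fwd
Round 3: pos4(id97) recv 65: drop; pos2(id29) recv 97: fwd
Round 4: pos3(id46) recv 97: fwd
Round 5: pos4(id97) recv 97: ELECTED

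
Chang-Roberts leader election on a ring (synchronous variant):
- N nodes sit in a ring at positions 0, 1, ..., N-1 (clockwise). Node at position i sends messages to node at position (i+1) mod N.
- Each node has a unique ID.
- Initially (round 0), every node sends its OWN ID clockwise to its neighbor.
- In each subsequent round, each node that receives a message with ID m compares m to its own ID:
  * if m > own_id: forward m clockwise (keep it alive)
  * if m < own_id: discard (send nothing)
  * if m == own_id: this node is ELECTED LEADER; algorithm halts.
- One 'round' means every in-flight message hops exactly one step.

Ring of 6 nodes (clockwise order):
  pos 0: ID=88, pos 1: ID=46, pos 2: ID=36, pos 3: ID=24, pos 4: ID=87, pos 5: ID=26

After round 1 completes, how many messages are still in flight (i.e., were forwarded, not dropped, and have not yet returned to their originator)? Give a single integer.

Answer: 4

Derivation:
Round 1: pos1(id46) recv 88: fwd; pos2(id36) recv 46: fwd; pos3(id24) recv 36: fwd; pos4(id87) recv 24: drop; pos5(id26) recv 87: fwd; pos0(id88) recv 26: drop
After round 1: 4 messages still in flight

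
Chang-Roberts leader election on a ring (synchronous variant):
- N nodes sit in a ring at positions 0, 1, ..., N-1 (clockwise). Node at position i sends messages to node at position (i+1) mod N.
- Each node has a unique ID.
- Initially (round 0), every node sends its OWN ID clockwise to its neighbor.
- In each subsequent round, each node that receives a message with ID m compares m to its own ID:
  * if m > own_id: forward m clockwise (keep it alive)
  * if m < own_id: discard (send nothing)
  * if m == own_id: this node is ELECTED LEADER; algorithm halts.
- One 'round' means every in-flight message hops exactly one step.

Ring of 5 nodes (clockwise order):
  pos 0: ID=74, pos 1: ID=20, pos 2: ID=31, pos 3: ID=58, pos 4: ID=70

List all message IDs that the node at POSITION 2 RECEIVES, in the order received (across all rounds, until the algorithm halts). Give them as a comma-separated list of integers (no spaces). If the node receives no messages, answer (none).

Answer: 20,74

Derivation:
Round 1: pos1(id20) recv 74: fwd; pos2(id31) recv 20: drop; pos3(id58) recv 31: drop; pos4(id70) recv 58: drop; pos0(id74) recv 70: drop
Round 2: pos2(id31) recv 74: fwd
Round 3: pos3(id58) recv 74: fwd
Round 4: pos4(id70) recv 74: fwd
Round 5: pos0(id74) recv 74: ELECTED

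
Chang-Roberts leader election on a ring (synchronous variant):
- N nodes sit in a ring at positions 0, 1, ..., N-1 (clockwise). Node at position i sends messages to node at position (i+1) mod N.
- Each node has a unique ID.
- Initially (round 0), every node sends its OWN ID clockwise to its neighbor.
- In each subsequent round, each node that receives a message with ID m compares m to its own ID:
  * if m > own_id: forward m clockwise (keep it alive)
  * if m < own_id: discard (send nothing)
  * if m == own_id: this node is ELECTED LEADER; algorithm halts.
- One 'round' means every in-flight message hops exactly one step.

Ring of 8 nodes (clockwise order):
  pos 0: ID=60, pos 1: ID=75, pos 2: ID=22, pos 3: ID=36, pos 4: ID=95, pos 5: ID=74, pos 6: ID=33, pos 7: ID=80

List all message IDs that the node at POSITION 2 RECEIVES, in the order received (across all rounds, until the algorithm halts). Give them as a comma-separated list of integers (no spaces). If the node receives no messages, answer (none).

Round 1: pos1(id75) recv 60: drop; pos2(id22) recv 75: fwd; pos3(id36) recv 22: drop; pos4(id95) recv 36: drop; pos5(id74) recv 95: fwd; pos6(id33) recv 74: fwd; pos7(id80) recv 33: drop; pos0(id60) recv 80: fwd
Round 2: pos3(id36) recv 75: fwd; pos6(id33) recv 95: fwd; pos7(id80) recv 74: drop; pos1(id75) recv 80: fwd
Round 3: pos4(id95) recv 75: drop; pos7(id80) recv 95: fwd; pos2(id22) recv 80: fwd
Round 4: pos0(id60) recv 95: fwd; pos3(id36) recv 80: fwd
Round 5: pos1(id75) recv 95: fwd; pos4(id95) recv 80: drop
Round 6: pos2(id22) recv 95: fwd
Round 7: pos3(id36) recv 95: fwd
Round 8: pos4(id95) recv 95: ELECTED

Answer: 75,80,95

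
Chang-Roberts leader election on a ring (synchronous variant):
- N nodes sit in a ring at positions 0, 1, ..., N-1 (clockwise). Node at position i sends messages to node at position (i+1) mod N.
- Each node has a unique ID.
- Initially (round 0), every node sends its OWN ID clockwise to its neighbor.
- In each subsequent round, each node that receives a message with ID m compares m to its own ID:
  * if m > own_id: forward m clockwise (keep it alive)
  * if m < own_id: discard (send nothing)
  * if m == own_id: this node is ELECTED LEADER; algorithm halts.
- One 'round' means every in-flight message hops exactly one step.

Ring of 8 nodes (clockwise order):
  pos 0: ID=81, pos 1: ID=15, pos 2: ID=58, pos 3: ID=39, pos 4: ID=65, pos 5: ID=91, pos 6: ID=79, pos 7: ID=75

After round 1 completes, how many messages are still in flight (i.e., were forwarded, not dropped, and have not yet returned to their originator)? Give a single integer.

Answer: 4

Derivation:
Round 1: pos1(id15) recv 81: fwd; pos2(id58) recv 15: drop; pos3(id39) recv 58: fwd; pos4(id65) recv 39: drop; pos5(id91) recv 65: drop; pos6(id79) recv 91: fwd; pos7(id75) recv 79: fwd; pos0(id81) recv 75: drop
After round 1: 4 messages still in flight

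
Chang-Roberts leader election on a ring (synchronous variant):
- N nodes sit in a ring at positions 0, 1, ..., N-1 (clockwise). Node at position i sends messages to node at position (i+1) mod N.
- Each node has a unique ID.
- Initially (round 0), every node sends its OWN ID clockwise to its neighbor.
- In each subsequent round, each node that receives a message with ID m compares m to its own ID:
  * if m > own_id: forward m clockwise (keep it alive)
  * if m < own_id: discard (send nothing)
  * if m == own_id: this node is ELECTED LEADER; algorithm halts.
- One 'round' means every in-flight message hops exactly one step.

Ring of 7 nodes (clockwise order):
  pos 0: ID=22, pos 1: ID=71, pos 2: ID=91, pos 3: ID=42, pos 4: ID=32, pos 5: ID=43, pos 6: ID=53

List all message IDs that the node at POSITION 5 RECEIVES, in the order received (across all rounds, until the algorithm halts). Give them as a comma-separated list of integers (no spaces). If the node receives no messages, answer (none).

Answer: 32,42,91

Derivation:
Round 1: pos1(id71) recv 22: drop; pos2(id91) recv 71: drop; pos3(id42) recv 91: fwd; pos4(id32) recv 42: fwd; pos5(id43) recv 32: drop; pos6(id53) recv 43: drop; pos0(id22) recv 53: fwd
Round 2: pos4(id32) recv 91: fwd; pos5(id43) recv 42: drop; pos1(id71) recv 53: drop
Round 3: pos5(id43) recv 91: fwd
Round 4: pos6(id53) recv 91: fwd
Round 5: pos0(id22) recv 91: fwd
Round 6: pos1(id71) recv 91: fwd
Round 7: pos2(id91) recv 91: ELECTED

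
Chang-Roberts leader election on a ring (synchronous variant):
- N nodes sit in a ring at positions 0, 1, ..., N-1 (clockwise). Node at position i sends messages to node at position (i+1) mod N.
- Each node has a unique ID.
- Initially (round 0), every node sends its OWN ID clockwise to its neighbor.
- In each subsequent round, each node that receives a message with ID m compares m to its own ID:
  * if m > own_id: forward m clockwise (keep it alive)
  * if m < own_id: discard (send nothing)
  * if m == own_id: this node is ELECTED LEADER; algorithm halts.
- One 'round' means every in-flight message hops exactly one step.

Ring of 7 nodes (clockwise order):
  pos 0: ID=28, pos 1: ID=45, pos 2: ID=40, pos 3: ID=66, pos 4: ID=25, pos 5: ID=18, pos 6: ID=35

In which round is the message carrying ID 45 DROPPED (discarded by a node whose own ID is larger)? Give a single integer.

Round 1: pos1(id45) recv 28: drop; pos2(id40) recv 45: fwd; pos3(id66) recv 40: drop; pos4(id25) recv 66: fwd; pos5(id18) recv 25: fwd; pos6(id35) recv 18: drop; pos0(id28) recv 35: fwd
Round 2: pos3(id66) recv 45: drop; pos5(id18) recv 66: fwd; pos6(id35) recv 25: drop; pos1(id45) recv 35: drop
Round 3: pos6(id35) recv 66: fwd
Round 4: pos0(id28) recv 66: fwd
Round 5: pos1(id45) recv 66: fwd
Round 6: pos2(id40) recv 66: fwd
Round 7: pos3(id66) recv 66: ELECTED
Message ID 45 originates at pos 1; dropped at pos 3 in round 2

Answer: 2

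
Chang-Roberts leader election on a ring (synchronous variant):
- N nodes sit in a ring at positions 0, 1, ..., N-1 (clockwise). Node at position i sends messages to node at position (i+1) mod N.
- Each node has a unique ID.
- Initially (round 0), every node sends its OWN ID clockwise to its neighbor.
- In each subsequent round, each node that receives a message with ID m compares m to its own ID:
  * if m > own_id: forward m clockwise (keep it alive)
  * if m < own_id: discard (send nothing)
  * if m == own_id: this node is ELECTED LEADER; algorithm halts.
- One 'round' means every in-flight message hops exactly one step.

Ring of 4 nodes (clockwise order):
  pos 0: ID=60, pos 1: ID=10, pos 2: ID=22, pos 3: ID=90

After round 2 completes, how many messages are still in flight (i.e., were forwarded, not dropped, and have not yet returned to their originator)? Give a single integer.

Round 1: pos1(id10) recv 60: fwd; pos2(id22) recv 10: drop; pos3(id90) recv 22: drop; pos0(id60) recv 90: fwd
Round 2: pos2(id22) recv 60: fwd; pos1(id10) recv 90: fwd
After round 2: 2 messages still in flight

Answer: 2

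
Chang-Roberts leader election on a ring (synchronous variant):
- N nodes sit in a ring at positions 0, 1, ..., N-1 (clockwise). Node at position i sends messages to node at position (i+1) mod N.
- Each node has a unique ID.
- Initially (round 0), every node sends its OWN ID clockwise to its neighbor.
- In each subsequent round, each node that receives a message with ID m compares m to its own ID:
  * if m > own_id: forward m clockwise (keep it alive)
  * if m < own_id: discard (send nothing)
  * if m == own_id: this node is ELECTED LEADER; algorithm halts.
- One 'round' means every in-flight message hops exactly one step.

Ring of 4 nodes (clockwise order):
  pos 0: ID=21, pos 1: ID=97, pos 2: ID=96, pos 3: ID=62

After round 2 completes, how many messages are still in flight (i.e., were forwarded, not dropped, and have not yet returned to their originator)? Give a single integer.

Answer: 2

Derivation:
Round 1: pos1(id97) recv 21: drop; pos2(id96) recv 97: fwd; pos3(id62) recv 96: fwd; pos0(id21) recv 62: fwd
Round 2: pos3(id62) recv 97: fwd; pos0(id21) recv 96: fwd; pos1(id97) recv 62: drop
After round 2: 2 messages still in flight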